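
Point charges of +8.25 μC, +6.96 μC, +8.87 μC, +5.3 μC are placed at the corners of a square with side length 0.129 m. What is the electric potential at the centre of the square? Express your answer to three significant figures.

Electric potential is a scalar, so the contributions from each charge add algebraically: V = Σ kqᵢ/rᵢ.
The distance from each corner to the centre is a√2/2 = 0.0912 m.
V = k[(8.25×10⁻⁶)/(0.0912) + (6.96×10⁻⁶)/(0.0912) + (8.87×10⁻⁶)/(0.0912) + (5.30×10⁻⁶)/(0.0912)] = 2.90×10⁶ V.

2.90×10⁶ V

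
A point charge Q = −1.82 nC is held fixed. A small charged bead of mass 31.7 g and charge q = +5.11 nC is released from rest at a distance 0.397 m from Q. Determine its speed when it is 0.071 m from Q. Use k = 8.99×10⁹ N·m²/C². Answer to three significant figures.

7.81×10⁻³ m/s

Only the electrostatic force acts, so mechanical energy is conserved: ½mv² = U₁ − U₂ = kQq(1/r₁ − 1/r₂).
U₁ − U₂ = (8.99×10⁹ N·m²/C²)(-1.82×10⁻⁹ C)(5.11×10⁻⁹ C)(1/0.397 − 1/0.0710) = 9.67×10⁻⁷ J.
v = √(2·9.67×10⁻⁷/0.0317) = 7.81×10⁻³ m/s.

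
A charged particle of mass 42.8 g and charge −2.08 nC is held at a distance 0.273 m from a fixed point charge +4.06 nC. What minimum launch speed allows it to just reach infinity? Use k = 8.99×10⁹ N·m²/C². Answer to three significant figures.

To just escape, total mechanical energy must reach zero at infinity: ½mv²_min + U = 0, so ½mv²_min = −U = |kQq|/r.
|U| = |kQq|/r = (8.99×10⁹ N·m²/C²)(4.06×10⁻⁹)(2.08×10⁻⁹)/(0.273) = 2.78×10⁻⁷ J.
v_min = √(2|U|/m) = √(2·2.78×10⁻⁷/0.0428) = 3.60×10⁻³ m/s.

3.60×10⁻³ m/s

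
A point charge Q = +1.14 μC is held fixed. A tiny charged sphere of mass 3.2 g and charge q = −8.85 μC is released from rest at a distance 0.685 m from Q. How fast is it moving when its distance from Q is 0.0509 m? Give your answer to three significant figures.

Only the electrostatic force acts, so mechanical energy is conserved: ½mv² = U₁ − U₂ = kQq(1/r₁ − 1/r₂).
U₁ − U₂ = (8.99×10⁹ N·m²/C²)(1.14×10⁻⁶ C)(-8.85×10⁻⁶ C)(1/0.685 − 1/0.0509) = 1.65 J.
v = √(2·1.65/3.20×10⁻³) = 32.1 m/s.

32.1 m/s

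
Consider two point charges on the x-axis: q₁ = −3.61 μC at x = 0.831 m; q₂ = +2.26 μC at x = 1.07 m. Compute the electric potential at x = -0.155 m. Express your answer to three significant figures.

-1.63×10⁴ V

Electric potential is a scalar, so the contributions from each charge add algebraically: V = Σ kqᵢ/rᵢ.
Distances from the field point to each charge: r₁ = 0.986 m, r₂ = 1.23 m.
V = k[(-3.61×10⁻⁶)/(0.986) + (2.26×10⁻⁶)/(1.23)] = -1.63×10⁴ V.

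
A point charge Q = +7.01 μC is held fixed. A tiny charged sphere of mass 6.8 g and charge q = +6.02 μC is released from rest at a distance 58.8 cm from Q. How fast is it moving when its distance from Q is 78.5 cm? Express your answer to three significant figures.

Only the electrostatic force acts, so mechanical energy is conserved: ½mv² = U₁ − U₂ = kQq(1/r₁ − 1/r₂).
U₁ − U₂ = (8.99×10⁹ N·m²/C²)(7.01×10⁻⁶ C)(6.02×10⁻⁶ C)(1/0.588 − 1/0.785) = 0.162 J.
v = √(2·0.162/6.80×10⁻³) = 6.90 m/s.

6.90 m/s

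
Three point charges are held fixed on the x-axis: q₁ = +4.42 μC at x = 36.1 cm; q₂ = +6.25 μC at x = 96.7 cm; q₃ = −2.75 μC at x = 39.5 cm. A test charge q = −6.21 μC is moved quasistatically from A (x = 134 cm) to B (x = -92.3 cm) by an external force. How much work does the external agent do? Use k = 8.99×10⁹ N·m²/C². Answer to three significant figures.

For quasistatic motion the external work equals the change in potential energy: W_ext = qΔV = q(V_B − V_A).
At A: distances to the source charges are 0.979 m, 0.373 m, 0.945 m; V_A = Σ kqᵢ/rᵢ = 1.65×10⁵ V.
At B: distances to the source charges are 1.28 m, 1.89 m, 1.32 m; V_B = Σ kqᵢ/rᵢ = 4.19×10⁴ V.
ΔV = V_B − V_A = -1.23×10⁵ V.
W_ext = qΔV = (-6.21×10⁻⁶ C)(-1.23×10⁵ V) = 0.765 J.

0.765 J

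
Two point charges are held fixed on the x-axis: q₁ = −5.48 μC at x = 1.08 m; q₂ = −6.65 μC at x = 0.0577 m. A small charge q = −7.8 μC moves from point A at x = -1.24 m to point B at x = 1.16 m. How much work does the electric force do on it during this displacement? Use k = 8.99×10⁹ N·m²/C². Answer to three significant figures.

The work done by the electric force is W_field = −ΔU = −q(V_B − V_A) = q(V_A − V_B).
At A: distances to the source charges are 2.32 m, 1.30 m; V_A = Σ kqᵢ/rᵢ = -6.73×10⁴ V.
At B: distances to the source charges are 0.0800 m, 1.10 m; V_B = Σ kqᵢ/rᵢ = -6.70×10⁵ V.
ΔV = V_B − V_A = -6.03×10⁵ V.
W_field = −qΔV = −(-7.80×10⁻⁶ C)(-6.03×10⁵ V) = -4.70 J.

-4.70 J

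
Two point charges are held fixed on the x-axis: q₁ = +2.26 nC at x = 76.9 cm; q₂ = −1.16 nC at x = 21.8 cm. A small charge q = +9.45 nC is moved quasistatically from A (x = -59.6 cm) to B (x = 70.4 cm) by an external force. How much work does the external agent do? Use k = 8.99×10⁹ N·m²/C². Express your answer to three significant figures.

2.73×10⁻⁶ J

For quasistatic motion the external work equals the change in potential energy: W_ext = qΔV = q(V_B − V_A).
At A: distances to the source charges are 1.36 m, 0.814 m; V_A = Σ kqᵢ/rᵢ = 2.07 V.
At B: distances to the source charges are 0.0650 m, 0.486 m; V_B = Σ kqᵢ/rᵢ = 291 V.
ΔV = V_B − V_A = 289 V.
W_ext = qΔV = (9.45×10⁻⁹ C)(289 V) = 2.73×10⁻⁶ J.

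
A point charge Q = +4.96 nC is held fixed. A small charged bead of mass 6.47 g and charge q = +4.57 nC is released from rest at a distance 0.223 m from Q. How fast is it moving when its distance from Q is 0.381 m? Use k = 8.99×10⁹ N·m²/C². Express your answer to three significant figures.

0.0108 m/s

Only the electrostatic force acts, so mechanical energy is conserved: ½mv² = U₁ − U₂ = kQq(1/r₁ − 1/r₂).
U₁ − U₂ = (8.99×10⁹ N·m²/C²)(4.96×10⁻⁹ C)(4.57×10⁻⁹ C)(1/0.223 − 1/0.381) = 3.79×10⁻⁷ J.
v = √(2·3.79×10⁻⁷/6.47×10⁻³) = 0.0108 m/s.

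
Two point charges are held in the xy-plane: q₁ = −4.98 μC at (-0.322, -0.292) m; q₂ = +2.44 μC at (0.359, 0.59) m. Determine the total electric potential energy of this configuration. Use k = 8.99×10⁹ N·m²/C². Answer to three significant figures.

-0.0980 J

The assembly work is the sum of pairwise potential energies, U = Σ_{i<j} kqᵢqⱼ/rᵢⱼ.
Pair separations: r₁₂ = 1.11 m.
U = (-0.0980) = -0.0980 J.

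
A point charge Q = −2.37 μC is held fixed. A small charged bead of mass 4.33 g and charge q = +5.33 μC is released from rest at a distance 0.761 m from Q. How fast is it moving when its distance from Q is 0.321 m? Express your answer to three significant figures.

9.72 m/s

Only the electrostatic force acts, so mechanical energy is conserved: ½mv² = U₁ − U₂ = kQq(1/r₁ − 1/r₂).
U₁ − U₂ = (8.99×10⁹ N·m²/C²)(-2.37×10⁻⁶ C)(5.33×10⁻⁶ C)(1/0.761 − 1/0.321) = 0.205 J.
v = √(2·0.205/4.33×10⁻³) = 9.72 m/s.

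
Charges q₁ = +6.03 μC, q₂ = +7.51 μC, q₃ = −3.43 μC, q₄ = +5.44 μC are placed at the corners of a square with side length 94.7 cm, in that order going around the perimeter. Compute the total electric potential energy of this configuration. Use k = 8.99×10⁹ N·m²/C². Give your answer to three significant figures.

The assembly work is the sum of pairwise potential energies, U = Σ_{i<j} kqᵢqⱼ/rᵢⱼ.
The four side pairs have separation 0.947 m and the two diagonal pairs 1.34 m.
Summing all 6 pair terms gives U = 0.455 J.

0.455 J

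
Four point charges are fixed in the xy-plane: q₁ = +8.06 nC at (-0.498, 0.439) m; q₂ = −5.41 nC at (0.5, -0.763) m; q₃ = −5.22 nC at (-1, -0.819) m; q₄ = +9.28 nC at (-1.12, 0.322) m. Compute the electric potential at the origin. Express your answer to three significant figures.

The total potential is the scalar sum of each charge's contribution, V = Σ kqᵢ/rᵢ.
Distances from the field point to each charge: r₁ = 0.664 m, r₂ = 0.912 m, r₃ = 1.29 m, r₄ = 1.17 m.
V = k[(8.06×10⁻⁹)/(0.664) + (-5.41×10⁻⁹)/(0.912) + (-5.22×10⁻⁹)/(1.29) + (9.28×10⁻⁹)/(1.17)] = 91.1 V.

91.1 V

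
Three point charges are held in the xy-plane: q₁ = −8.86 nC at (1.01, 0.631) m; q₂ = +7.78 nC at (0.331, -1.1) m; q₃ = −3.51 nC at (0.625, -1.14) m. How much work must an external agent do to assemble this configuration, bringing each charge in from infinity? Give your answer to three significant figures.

The assembly work is the sum of pairwise potential energies, U = Σ_{i<j} kqᵢqⱼ/rᵢⱼ.
Pair separations: r₁₂ = 1.86 m, r₁₃ = 1.81 m, r₂₃ = 0.297 m.
U = (-3.33×10⁻⁷) + (1.54×10⁻⁷) + (-8.27×10⁻⁷) = -1.01×10⁻⁶ J.

-1.01×10⁻⁶ J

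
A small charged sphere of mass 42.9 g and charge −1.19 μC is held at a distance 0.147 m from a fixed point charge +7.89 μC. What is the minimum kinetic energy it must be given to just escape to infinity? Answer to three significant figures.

To just escape, total mechanical energy must reach zero at infinity: ½mv²_min + U = 0, so ½mv²_min = −U = |kQq|/r.
|U| = |kQq|/r = (8.99×10⁹ N·m²/C²)(7.89×10⁻⁶)(1.19×10⁻⁶)/(0.147) = 0.574 J.

0.574 J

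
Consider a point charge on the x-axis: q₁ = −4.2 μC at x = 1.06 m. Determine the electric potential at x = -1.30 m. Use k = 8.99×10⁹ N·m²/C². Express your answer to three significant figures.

Electric potential is a scalar, so the contributions from each charge add algebraically: V = Σ kqᵢ/rᵢ.
V = k[(-4.20×10⁻⁶)/(2.36)] = -1.60×10⁴ V.

-1.60×10⁴ V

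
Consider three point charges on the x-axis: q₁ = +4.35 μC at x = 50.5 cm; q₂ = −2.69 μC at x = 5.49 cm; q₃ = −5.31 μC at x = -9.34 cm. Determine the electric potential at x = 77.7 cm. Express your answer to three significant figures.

The total potential is the scalar sum of each charge's contribution, V = Σ kqᵢ/rᵢ.
Distances from the field point to each charge: r₁ = 0.272 m, r₂ = 0.722 m, r₃ = 0.870 m.
V = k[(4.35×10⁻⁶)/(0.272) + (-2.69×10⁻⁶)/(0.722) + (-5.31×10⁻⁶)/(0.870)] = 5.54×10⁴ V.

5.54×10⁴ V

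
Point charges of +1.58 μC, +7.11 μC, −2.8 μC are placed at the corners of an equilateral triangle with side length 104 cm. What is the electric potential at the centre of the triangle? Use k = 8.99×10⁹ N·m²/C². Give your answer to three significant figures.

The total potential is the scalar sum of each charge's contribution, V = Σ kqᵢ/rᵢ.
The distance from each vertex to the centroid is a/√3 = 0.600 m.
V = k[(1.58×10⁻⁶)/(0.600) + (7.11×10⁻⁶)/(0.600) + (-2.80×10⁻⁶)/(0.600)] = 8.82×10⁴ V.

8.82×10⁴ V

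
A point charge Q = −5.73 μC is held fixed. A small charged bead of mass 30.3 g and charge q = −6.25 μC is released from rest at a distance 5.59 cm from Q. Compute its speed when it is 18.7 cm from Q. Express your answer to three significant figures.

Only the electrostatic force acts, so mechanical energy is conserved: ½mv² = U₁ − U₂ = kQq(1/r₁ − 1/r₂).
U₁ − U₂ = (8.99×10⁹ N·m²/C²)(-5.73×10⁻⁶ C)(-6.25×10⁻⁶ C)(1/0.0559 − 1/0.187) = 4.04 J.
v = √(2·4.04/0.0303) = 16.3 m/s.

16.3 m/s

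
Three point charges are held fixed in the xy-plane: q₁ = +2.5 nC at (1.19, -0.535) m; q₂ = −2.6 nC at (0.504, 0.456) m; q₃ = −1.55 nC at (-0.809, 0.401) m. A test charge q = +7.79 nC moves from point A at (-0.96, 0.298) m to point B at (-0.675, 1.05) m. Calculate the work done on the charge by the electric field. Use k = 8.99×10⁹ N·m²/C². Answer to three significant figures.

-4.11×10⁻⁷ J

The work done by the electric force is W_field = −ΔU = −q(V_B − V_A) = q(V_A − V_B).
At A: distances to the source charges are 2.31 m, 1.47 m, 0.183 m; V_A = Σ kqᵢ/rᵢ = -82.4 V.
At B: distances to the source charges are 2.45 m, 1.32 m, 0.663 m; V_B = Σ kqᵢ/rᵢ = -29.5 V.
ΔV = V_B − V_A = 52.8 V.
W_field = −qΔV = −(7.79×10⁻⁹ C)(52.8 V) = -4.11×10⁻⁷ J.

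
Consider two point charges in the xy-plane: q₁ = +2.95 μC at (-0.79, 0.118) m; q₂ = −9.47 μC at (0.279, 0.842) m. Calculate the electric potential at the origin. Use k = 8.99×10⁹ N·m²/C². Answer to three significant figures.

The total potential is the scalar sum of each charge's contribution, V = Σ kqᵢ/rᵢ.
Distances from the field point to each charge: r₁ = 0.799 m, r₂ = 0.887 m.
V = k[(2.95×10⁻⁶)/(0.799) + (-9.47×10⁻⁶)/(0.887)] = -6.28×10⁴ V.

-6.28×10⁴ V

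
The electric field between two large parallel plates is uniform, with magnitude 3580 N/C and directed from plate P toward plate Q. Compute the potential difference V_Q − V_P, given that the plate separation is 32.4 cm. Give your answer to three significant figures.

In a uniform field, potential decreases in the direction of E: ΔV = −E·d for a displacement d parallel to E.
Going from P to Q is a displacement of 32.4 cm along the field, so V_Q − V_P = −Ed = -1160 V.

-1160 V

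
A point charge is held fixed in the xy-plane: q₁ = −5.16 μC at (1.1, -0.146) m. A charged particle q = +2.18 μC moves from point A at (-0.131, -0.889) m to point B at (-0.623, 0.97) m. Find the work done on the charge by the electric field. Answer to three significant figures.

The work done by the electric force is W_field = −ΔU = −q(V_B − V_A) = q(V_A − V_B).
At A: distance to the source charge is 1.44 m; V_A = kq₁/r = -3.23×10⁴ V.
At B: distance to the source charge is 2.05 m; V_B = kq₁/r = -2.26×10⁴ V.
ΔV = V_B − V_A = 9670 V.
W_field = −qΔV = −(2.18×10⁻⁶ C)(9670 V) = -0.0211 J.

-0.0211 J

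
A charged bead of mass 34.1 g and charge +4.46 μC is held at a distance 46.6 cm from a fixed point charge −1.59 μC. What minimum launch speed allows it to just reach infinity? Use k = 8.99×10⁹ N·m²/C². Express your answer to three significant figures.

To just escape, total mechanical energy must reach zero at infinity: ½mv²_min + U = 0, so ½mv²_min = −U = |kQq|/r.
|U| = |kQq|/r = (8.99×10⁹ N·m²/C²)(1.59×10⁻⁶)(4.46×10⁻⁶)/(0.466) = 0.137 J.
v_min = √(2|U|/m) = √(2·0.137/0.0341) = 2.83 m/s.

2.83 m/s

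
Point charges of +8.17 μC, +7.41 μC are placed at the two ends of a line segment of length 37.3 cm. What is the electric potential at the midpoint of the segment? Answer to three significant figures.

The total potential is the scalar sum of each charge's contribution, V = Σ kqᵢ/rᵢ.
Each charge is 0.186 m from the midpoint.
V = k[(8.17×10⁻⁶)/(0.186) + (7.41×10⁻⁶)/(0.186)] = 7.51×10⁵ V.

7.51×10⁵ V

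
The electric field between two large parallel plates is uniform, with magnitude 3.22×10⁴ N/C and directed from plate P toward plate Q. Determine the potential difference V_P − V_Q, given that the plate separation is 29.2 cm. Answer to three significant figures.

9400 V

In a uniform field, potential decreases in the direction of E: ΔV = −E·d for a displacement d parallel to E.
Going from Q to P is a displacement of 29.2 cm opposite to the field, so V_P − V_Q = +Ed = 9400 V.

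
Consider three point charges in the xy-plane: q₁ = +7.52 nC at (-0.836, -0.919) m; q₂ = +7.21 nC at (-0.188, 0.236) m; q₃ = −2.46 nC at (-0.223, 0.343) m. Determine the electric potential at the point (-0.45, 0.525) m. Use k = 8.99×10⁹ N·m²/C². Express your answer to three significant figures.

135 V

The total potential is the scalar sum of each charge's contribution, V = Σ kqᵢ/rᵢ.
Distances from the field point to each charge: r₁ = 1.49 m, r₂ = 0.390 m, r₃ = 0.291 m.
V = k[(7.52×10⁻⁹)/(1.49) + (7.21×10⁻⁹)/(0.390) + (-2.46×10⁻⁹)/(0.291)] = 135 V.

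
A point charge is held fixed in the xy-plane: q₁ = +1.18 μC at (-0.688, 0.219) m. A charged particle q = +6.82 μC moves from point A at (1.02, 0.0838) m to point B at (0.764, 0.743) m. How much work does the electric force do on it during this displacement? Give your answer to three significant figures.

-4.64×10⁻³ J

The work done by the electric force is W_field = −ΔU = −q(V_B − V_A) = q(V_A − V_B).
At A: distance to the source charge is 1.71 m; V_A = kq₁/r = 6190 V.
At B: distance to the source charge is 1.54 m; V_B = kq₁/r = 6870 V.
ΔV = V_B − V_A = 681 V.
W_field = −qΔV = −(6.82×10⁻⁶ C)(681 V) = -4.64×10⁻³ J.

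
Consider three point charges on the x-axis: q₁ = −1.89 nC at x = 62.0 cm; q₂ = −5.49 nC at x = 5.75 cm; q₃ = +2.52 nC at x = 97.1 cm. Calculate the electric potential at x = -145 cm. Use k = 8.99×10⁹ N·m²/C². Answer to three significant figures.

-31.6 V

Electric potential is a scalar, so the contributions from each charge add algebraically: V = Σ kqᵢ/rᵢ.
Distances from the field point to each charge: r₁ = 2.07 m, r₂ = 1.51 m, r₃ = 2.42 m.
V = k[(-1.89×10⁻⁹)/(2.07) + (-5.49×10⁻⁹)/(1.51) + (2.52×10⁻⁹)/(2.42)] = -31.6 V.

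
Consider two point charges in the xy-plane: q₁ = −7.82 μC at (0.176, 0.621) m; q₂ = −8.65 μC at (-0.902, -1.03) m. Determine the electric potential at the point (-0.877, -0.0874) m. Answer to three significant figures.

Electric potential is a scalar, so the contributions from each charge add algebraically: V = Σ kqᵢ/rᵢ.
Distances from the field point to each charge: r₁ = 1.27 m, r₂ = 0.943 m.
V = k[(-7.82×10⁻⁶)/(1.27) + (-8.65×10⁻⁶)/(0.943)] = -1.38×10⁵ V.

-1.38×10⁵ V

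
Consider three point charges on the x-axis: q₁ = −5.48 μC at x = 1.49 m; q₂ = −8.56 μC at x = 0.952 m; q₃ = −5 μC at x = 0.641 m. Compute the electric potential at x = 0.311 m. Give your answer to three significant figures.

Electric potential is a scalar, so the contributions from each charge add algebraically: V = Σ kqᵢ/rᵢ.
Distances from the field point to each charge: r₁ = 1.18 m, r₂ = 0.641 m, r₃ = 0.330 m.
V = k[(-5.48×10⁻⁶)/(1.18) + (-8.56×10⁻⁶)/(0.641) + (-5.00×10⁻⁶)/(0.330)] = -2.98×10⁵ V.

-2.98×10⁵ V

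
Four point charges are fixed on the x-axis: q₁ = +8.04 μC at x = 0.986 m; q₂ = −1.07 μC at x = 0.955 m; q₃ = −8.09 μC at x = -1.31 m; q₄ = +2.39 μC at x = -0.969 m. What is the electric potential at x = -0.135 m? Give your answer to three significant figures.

Electric potential is a scalar, so the contributions from each charge add algebraically: V = Σ kqᵢ/rᵢ.
Distances from the field point to each charge: r₁ = 1.12 m, r₂ = 1.09 m, r₃ = 1.18 m, r₄ = 0.834 m.
V = k[(8.04×10⁻⁶)/(1.12) + (-1.07×10⁻⁶)/(1.09) + (-8.09×10⁻⁶)/(1.18) + (2.39×10⁻⁶)/(0.834)] = 1.95×10⁴ V.

1.95×10⁴ V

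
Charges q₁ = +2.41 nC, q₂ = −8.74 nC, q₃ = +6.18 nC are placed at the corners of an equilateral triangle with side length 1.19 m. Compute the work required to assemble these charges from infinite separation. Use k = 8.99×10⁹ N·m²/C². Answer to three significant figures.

The assembly work is the sum of pairwise potential energies, U = Σ_{i<j} kqᵢqⱼ/rᵢⱼ.
All three pair separations equal the side length, 1.19 m.
U = (-1.59×10⁻⁷) + (1.13×10⁻⁷) + (-4.08×10⁻⁷) = -4.55×10⁻⁷ J.

-4.55×10⁻⁷ J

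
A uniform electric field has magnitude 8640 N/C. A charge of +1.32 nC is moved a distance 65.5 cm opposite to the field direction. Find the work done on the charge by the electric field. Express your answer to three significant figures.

-7.47×10⁻⁶ J

The potential change for a displacement 65.5 cm opposite to the field direction is ΔV = +Ed = 5660 V.
W_field = −qΔV = -7.47×10⁻⁶ J.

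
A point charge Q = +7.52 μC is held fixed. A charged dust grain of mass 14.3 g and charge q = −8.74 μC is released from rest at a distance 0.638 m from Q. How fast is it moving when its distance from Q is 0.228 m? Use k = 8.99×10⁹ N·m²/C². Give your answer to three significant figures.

15.3 m/s

Only the electrostatic force acts, so mechanical energy is conserved: ½mv² = U₁ − U₂ = kQq(1/r₁ − 1/r₂).
U₁ − U₂ = (8.99×10⁹ N·m²/C²)(7.52×10⁻⁶ C)(-8.74×10⁻⁶ C)(1/0.638 − 1/0.228) = 1.67 J.
v = √(2·1.67/0.0143) = 15.3 m/s.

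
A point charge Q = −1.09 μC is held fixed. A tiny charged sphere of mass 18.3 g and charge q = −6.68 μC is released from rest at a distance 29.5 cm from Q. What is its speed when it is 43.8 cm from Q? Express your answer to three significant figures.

Only the electrostatic force acts, so mechanical energy is conserved: ½mv² = U₁ − U₂ = kQq(1/r₁ − 1/r₂).
U₁ − U₂ = (8.99×10⁹ N·m²/C²)(-1.09×10⁻⁶ C)(-6.68×10⁻⁶ C)(1/0.295 − 1/0.438) = 0.0724 J.
v = √(2·0.0724/0.0183) = 2.81 m/s.

2.81 m/s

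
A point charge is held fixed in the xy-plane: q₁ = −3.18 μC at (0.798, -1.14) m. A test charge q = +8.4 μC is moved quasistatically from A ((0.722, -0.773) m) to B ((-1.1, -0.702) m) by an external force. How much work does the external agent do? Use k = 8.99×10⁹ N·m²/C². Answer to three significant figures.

For quasistatic motion the external work equals the change in potential energy: W_ext = qΔV = q(V_B − V_A).
At A: distance to the source charge is 0.375 m; V_A = kq₁/r = -7.63×10⁴ V.
At B: distance to the source charge is 1.95 m; V_B = kq₁/r = -1.47×10⁴ V.
ΔV = V_B − V_A = 6.16×10⁴ V.
W_ext = qΔV = (8.40×10⁻⁶ C)(6.16×10⁴ V) = 0.517 J.

0.517 J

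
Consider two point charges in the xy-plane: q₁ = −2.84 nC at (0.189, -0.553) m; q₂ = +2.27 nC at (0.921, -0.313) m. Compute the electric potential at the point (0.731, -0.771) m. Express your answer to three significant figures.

-2.55 V

Electric potential is a scalar, so the contributions from each charge add algebraically: V = Σ kqᵢ/rᵢ.
Distances from the field point to each charge: r₁ = 0.584 m, r₂ = 0.496 m.
V = k[(-2.84×10⁻⁹)/(0.584) + (2.27×10⁻⁹)/(0.496)] = -2.55 V.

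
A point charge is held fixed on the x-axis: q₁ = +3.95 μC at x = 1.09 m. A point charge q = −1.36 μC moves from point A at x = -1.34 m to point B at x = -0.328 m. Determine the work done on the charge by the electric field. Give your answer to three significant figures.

0.0142 J

The work done by the electric force is W_field = −ΔU = −q(V_B − V_A) = q(V_A − V_B).
At A: distance to the source charge is 2.43 m; V_A = kq₁/r = 1.46×10⁴ V.
At B: distance to the source charge is 1.42 m; V_B = kq₁/r = 2.50×10⁴ V.
ΔV = V_B − V_A = 1.04×10⁴ V.
W_field = −qΔV = −(-1.36×10⁻⁶ C)(1.04×10⁴ V) = 0.0142 J.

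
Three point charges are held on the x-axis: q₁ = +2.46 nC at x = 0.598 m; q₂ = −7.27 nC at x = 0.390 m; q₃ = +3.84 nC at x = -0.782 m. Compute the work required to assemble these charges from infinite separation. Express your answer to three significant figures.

The assembly work is the sum of pairwise potential energies, U = Σ_{i<j} kqᵢqⱼ/rᵢⱼ.
Pair separations: r₁₂ = 0.208 m, r₁₃ = 1.38 m, r₂₃ = 1.17 m.
U = (-7.73×10⁻⁷) + (6.15×10⁻⁸) + (-2.14×10⁻⁷) = -9.26×10⁻⁷ J.

-9.26×10⁻⁷ J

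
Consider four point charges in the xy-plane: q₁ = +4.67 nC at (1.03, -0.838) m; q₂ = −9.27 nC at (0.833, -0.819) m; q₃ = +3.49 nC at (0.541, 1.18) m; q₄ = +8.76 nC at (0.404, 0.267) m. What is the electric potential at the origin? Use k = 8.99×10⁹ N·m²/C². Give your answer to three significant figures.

Electric potential is a scalar, so the contributions from each charge add algebraically: V = Σ kqᵢ/rᵢ.
Distances from the field point to each charge: r₁ = 1.33 m, r₂ = 1.17 m, r₃ = 1.30 m, r₄ = 0.484 m.
V = k[(4.67×10⁻⁹)/(1.33) + (-9.27×10⁻⁹)/(1.17) + (3.49×10⁻⁹)/(1.30) + (8.76×10⁻⁹)/(0.484)] = 147 V.

147 V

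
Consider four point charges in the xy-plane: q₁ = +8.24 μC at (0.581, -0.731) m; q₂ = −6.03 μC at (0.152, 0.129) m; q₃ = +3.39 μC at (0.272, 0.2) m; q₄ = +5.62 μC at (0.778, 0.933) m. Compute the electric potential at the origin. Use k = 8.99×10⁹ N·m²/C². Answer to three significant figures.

Electric potential is a scalar, so the contributions from each charge add algebraically: V = Σ kqᵢ/rᵢ.
Distances from the field point to each charge: r₁ = 0.934 m, r₂ = 0.199 m, r₃ = 0.338 m, r₄ = 1.21 m.
V = k[(8.24×10⁻⁶)/(0.934) + (-6.03×10⁻⁶)/(0.199) + (3.39×10⁻⁶)/(0.338) + (5.62×10⁻⁶)/(1.21)] = -6.07×10⁴ V.

-6.07×10⁴ V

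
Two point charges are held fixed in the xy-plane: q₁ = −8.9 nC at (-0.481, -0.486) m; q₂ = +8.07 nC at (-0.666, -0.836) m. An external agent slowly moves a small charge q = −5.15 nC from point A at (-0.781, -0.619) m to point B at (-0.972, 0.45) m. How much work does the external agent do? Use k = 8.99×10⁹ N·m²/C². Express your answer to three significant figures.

For quasistatic motion the external work equals the change in potential energy: W_ext = qΔV = q(V_B − V_A).
At A: distances to the source charges are 0.328 m, 0.246 m; V_A = Σ kqᵢ/rᵢ = 51.6 V.
At B: distances to the source charges are 1.06 m, 1.32 m; V_B = Σ kqᵢ/rᵢ = -20.8 V.
ΔV = V_B − V_A = -72.4 V.
W_ext = qΔV = (-5.15×10⁻⁹ C)(-72.4 V) = 3.73×10⁻⁷ J.

3.73×10⁻⁷ J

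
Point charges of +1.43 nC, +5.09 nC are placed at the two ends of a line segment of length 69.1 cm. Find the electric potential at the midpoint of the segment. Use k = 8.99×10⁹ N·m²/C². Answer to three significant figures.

Electric potential is a scalar, so the contributions from each charge add algebraically: V = Σ kqᵢ/rᵢ.
Each charge is 0.345 m from the midpoint.
V = k[(1.43×10⁻⁹)/(0.345) + (5.09×10⁻⁹)/(0.345)] = 170 V.

170 V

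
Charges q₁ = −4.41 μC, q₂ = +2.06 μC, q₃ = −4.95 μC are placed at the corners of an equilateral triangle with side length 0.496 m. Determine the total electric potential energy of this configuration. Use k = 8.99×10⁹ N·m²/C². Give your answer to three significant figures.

The assembly work is the sum of pairwise potential energies, U = Σ_{i<j} kqᵢqⱼ/rᵢⱼ.
All three pair separations equal the side length, 0.496 m.
U = (-0.165) + (0.396) + (-0.185) = 0.0462 J.

0.0462 J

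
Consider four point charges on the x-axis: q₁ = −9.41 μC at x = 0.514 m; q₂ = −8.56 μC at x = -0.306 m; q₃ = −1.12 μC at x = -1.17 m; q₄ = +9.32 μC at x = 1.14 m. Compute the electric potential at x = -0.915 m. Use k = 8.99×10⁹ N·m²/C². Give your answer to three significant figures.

-1.84×10⁵ V

Electric potential is a scalar, so the contributions from each charge add algebraically: V = Σ kqᵢ/rᵢ.
Distances from the field point to each charge: r₁ = 1.43 m, r₂ = 0.609 m, r₃ = 0.255 m, r₄ = 2.05 m.
V = k[(-9.41×10⁻⁶)/(1.43) + (-8.56×10⁻⁶)/(0.609) + (-1.12×10⁻⁶)/(0.255) + (9.32×10⁻⁶)/(2.05)] = -1.84×10⁵ V.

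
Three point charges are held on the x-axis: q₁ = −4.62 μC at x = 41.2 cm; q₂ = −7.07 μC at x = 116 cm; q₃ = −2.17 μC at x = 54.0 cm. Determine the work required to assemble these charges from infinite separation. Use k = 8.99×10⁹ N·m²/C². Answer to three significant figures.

1.32 J

The assembly work is the sum of pairwise potential energies, U = Σ_{i<j} kqᵢqⱼ/rᵢⱼ.
Pair separations: r₁₂ = 0.748 m, r₁₃ = 0.128 m, r₂₃ = 0.620 m.
U = (0.393) + (0.704) + (0.222) = 1.32 J.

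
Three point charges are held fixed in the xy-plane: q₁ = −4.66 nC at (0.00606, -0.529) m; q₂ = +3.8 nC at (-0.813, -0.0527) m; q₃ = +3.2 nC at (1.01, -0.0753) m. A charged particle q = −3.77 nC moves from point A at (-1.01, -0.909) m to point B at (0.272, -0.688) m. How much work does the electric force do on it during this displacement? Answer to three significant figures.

-3.45×10⁻⁷ J

The work done by the electric force is W_field = −ΔU = −q(V_B − V_A) = q(V_A − V_B).
At A: distances to the source charges are 1.08 m, 0.879 m, 2.19 m; V_A = Σ kqᵢ/rᵢ = 13.4 V.
At B: distances to the source charges are 0.310 m, 1.26 m, 0.959 m; V_B = Σ kqᵢ/rᵢ = -78.0 V.
ΔV = V_B − V_A = -91.5 V.
W_field = −qΔV = −(-3.77×10⁻⁹ C)(-91.5 V) = -3.45×10⁻⁷ J.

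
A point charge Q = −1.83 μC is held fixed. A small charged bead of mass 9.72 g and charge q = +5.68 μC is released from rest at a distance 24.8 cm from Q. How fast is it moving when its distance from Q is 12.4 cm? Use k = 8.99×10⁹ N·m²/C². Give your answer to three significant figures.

8.81 m/s

Only the electrostatic force acts, so mechanical energy is conserved: ½mv² = U₁ − U₂ = kQq(1/r₁ − 1/r₂).
U₁ − U₂ = (8.99×10⁹ N·m²/C²)(-1.83×10⁻⁶ C)(5.68×10⁻⁶ C)(1/0.248 − 1/0.124) = 0.377 J.
v = √(2·0.377/9.72×10⁻³) = 8.81 m/s.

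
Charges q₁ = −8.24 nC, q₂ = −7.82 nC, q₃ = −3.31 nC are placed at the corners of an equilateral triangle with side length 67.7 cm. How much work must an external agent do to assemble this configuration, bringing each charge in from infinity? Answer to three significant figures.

The assembly work is the sum of pairwise potential energies, U = Σ_{i<j} kqᵢqⱼ/rᵢⱼ.
All three pair separations equal the side length, 0.677 m.
U = (8.56×10⁻⁷) + (3.62×10⁻⁷) + (3.44×10⁻⁷) = 1.56×10⁻⁶ J.

1.56×10⁻⁶ J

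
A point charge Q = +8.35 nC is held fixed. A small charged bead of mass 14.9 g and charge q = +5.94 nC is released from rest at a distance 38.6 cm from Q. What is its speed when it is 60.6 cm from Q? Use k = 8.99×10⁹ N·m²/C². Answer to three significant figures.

Only the electrostatic force acts, so mechanical energy is conserved: ½mv² = U₁ − U₂ = kQq(1/r₁ − 1/r₂).
U₁ − U₂ = (8.99×10⁹ N·m²/C²)(8.35×10⁻⁹ C)(5.94×10⁻⁹ C)(1/0.386 − 1/0.606) = 4.19×10⁻⁷ J.
v = √(2·4.19×10⁻⁷/0.0149) = 7.50×10⁻³ m/s.

7.50×10⁻³ m/s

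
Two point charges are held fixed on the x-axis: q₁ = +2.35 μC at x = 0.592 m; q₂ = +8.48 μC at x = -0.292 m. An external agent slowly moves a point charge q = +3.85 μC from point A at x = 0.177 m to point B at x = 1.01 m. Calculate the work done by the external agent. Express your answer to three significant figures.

For quasistatic motion the external work equals the change in potential energy: W_ext = qΔV = q(V_B − V_A).
At A: distances to the source charges are 0.415 m, 0.469 m; V_A = Σ kqᵢ/rᵢ = 2.13×10⁵ V.
At B: distances to the source charges are 0.418 m, 1.30 m; V_B = Σ kqᵢ/rᵢ = 1.09×10⁵ V.
ΔV = V_B − V_A = -1.04×10⁵ V.
W_ext = qΔV = (3.85×10⁻⁶ C)(-1.04×10⁵ V) = -0.402 J.

-0.402 J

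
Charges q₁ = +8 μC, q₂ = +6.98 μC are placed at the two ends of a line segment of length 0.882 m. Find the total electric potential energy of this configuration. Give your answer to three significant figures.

0.569 J

The assembly work is the sum of pairwise potential energies, U = Σ_{i<j} kqᵢqⱼ/rᵢⱼ.
The separation is r = 0.882 m.
U = (0.569) = 0.569 J.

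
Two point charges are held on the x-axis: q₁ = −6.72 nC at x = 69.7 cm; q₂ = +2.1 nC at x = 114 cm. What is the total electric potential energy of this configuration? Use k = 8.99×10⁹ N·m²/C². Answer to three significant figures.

-2.86×10⁻⁷ J

The assembly work is the sum of pairwise potential energies, U = Σ_{i<j} kqᵢqⱼ/rᵢⱼ.
Pair separations: r₁₂ = 0.443 m.
U = (-2.86×10⁻⁷) = -2.86×10⁻⁷ J.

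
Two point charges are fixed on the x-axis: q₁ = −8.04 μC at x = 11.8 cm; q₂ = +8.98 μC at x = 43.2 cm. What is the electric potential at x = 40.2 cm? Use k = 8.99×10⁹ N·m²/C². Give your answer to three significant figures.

2.44×10⁶ V

The total potential is the scalar sum of each charge's contribution, V = Σ kqᵢ/rᵢ.
Distances from the field point to each charge: r₁ = 0.284 m, r₂ = 0.0300 m.
V = k[(-8.04×10⁻⁶)/(0.284) + (8.98×10⁻⁶)/(0.0300)] = 2.44×10⁶ V.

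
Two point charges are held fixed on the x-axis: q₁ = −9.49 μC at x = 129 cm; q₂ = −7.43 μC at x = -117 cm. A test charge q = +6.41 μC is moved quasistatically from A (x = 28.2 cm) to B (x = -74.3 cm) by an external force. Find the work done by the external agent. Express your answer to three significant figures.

-0.434 J

For quasistatic motion the external work equals the change in potential energy: W_ext = qΔV = q(V_B − V_A).
At A: distances to the source charges are 1.01 m, 1.45 m; V_A = Σ kqᵢ/rᵢ = -1.31×10⁵ V.
At B: distances to the source charges are 2.03 m, 0.427 m; V_B = Σ kqᵢ/rᵢ = -1.98×10⁵ V.
ΔV = V_B − V_A = -6.78×10⁴ V.
W_ext = qΔV = (6.41×10⁻⁶ C)(-6.78×10⁴ V) = -0.434 J.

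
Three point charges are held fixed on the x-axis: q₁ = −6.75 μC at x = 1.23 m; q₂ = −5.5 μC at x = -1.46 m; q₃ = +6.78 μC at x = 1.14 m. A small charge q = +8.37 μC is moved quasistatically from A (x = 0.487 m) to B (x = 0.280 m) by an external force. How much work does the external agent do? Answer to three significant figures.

-0.0644 J

For quasistatic motion the external work equals the change in potential energy: W_ext = qΔV = q(V_B − V_A).
At A: distances to the source charges are 0.743 m, 1.95 m, 0.653 m; V_A = Σ kqᵢ/rᵢ = -1.37×10⁴ V.
At B: distances to the source charges are 0.950 m, 1.74 m, 0.860 m; V_B = Σ kqᵢ/rᵢ = -2.14×10⁴ V.
ΔV = V_B − V_A = -7690 V.
W_ext = qΔV = (8.37×10⁻⁶ C)(-7690 V) = -0.0644 J.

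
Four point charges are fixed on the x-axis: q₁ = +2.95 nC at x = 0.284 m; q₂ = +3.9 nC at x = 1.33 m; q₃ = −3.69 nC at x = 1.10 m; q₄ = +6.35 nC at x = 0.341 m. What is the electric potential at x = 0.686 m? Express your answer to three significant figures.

206 V

The total potential is the scalar sum of each charge's contribution, V = Σ kqᵢ/rᵢ.
Distances from the field point to each charge: r₁ = 0.402 m, r₂ = 0.644 m, r₃ = 0.414 m, r₄ = 0.345 m.
V = k[(2.95×10⁻⁹)/(0.402) + (3.90×10⁻⁹)/(0.644) + (-3.69×10⁻⁹)/(0.414) + (6.35×10⁻⁹)/(0.345)] = 206 V.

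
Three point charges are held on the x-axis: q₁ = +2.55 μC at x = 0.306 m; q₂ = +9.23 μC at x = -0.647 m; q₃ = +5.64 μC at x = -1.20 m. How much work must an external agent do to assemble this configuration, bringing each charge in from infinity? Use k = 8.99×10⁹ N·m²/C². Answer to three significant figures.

1.15 J

The work to assemble the configuration equals its total potential energy, U = Σ kqᵢqⱼ/rᵢⱼ over all pairs.
Pair separations: r₁₂ = 0.953 m, r₁₃ = 1.51 m, r₂₃ = 0.553 m.
U = (0.222) + (0.0859) + (0.846) = 1.15 J.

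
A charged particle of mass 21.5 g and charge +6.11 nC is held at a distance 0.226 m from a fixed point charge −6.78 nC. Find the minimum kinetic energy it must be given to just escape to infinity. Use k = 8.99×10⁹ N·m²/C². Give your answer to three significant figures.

To just escape, total mechanical energy must reach zero at infinity: ½mv²_min + U = 0, so ½mv²_min = −U = |kQq|/r.
|U| = |kQq|/r = (8.99×10⁹ N·m²/C²)(6.78×10⁻⁹)(6.11×10⁻⁹)/(0.226) = 1.65×10⁻⁶ J.

1.65×10⁻⁶ J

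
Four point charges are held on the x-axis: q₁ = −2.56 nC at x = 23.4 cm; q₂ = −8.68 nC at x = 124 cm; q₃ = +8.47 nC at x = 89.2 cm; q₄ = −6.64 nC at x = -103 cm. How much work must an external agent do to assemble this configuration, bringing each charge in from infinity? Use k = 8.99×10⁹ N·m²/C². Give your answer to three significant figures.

The assembly work is the sum of pairwise potential energies, U = Σ_{i<j} kqᵢqⱼ/rᵢⱼ.
Pair separations: r₁₂ = 1.01 m, r₁₃ = 0.658 m, r₁₄ = 1.26 m, r₂₃ = 0.348 m, r₂₄ = 2.27 m, r₃₄ = 1.92 m.
Summing all 6 pair terms gives U = -1.91×10⁻⁶ J.

-1.91×10⁻⁶ J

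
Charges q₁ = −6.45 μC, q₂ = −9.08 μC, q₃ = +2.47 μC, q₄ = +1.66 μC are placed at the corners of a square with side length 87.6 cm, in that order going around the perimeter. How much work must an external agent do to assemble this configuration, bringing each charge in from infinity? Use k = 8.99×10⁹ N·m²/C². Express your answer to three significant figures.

0.0781 J

The assembly work is the sum of pairwise potential energies, U = Σ_{i<j} kqᵢqⱼ/rᵢⱼ.
The four side pairs have separation 0.876 m and the two diagonal pairs 1.24 m.
Summing all 6 pair terms gives U = 0.0781 J.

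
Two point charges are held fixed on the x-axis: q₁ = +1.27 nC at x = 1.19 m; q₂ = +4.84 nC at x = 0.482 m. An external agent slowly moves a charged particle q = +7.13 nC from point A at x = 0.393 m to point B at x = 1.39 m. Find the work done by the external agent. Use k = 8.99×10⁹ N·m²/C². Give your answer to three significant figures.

For quasistatic motion the external work equals the change in potential energy: W_ext = qΔV = q(V_B − V_A).
At A: distances to the source charges are 0.797 m, 0.0890 m; V_A = Σ kqᵢ/rᵢ = 503 V.
At B: distances to the source charges are 0.200 m, 0.908 m; V_B = Σ kqᵢ/rᵢ = 105 V.
ΔV = V_B − V_A = -398 V.
W_ext = qΔV = (7.13×10⁻⁹ C)(-398 V) = -2.84×10⁻⁶ J.

-2.84×10⁻⁶ J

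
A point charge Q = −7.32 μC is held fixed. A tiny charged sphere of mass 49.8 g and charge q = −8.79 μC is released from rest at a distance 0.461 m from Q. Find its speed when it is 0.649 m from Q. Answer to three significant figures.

3.82 m/s

Only the electrostatic force acts, so mechanical energy is conserved: ½mv² = U₁ − U₂ = kQq(1/r₁ − 1/r₂).
U₁ − U₂ = (8.99×10⁹ N·m²/C²)(-7.32×10⁻⁶ C)(-8.79×10⁻⁶ C)(1/0.461 − 1/0.649) = 0.363 J.
v = √(2·0.363/0.0498) = 3.82 m/s.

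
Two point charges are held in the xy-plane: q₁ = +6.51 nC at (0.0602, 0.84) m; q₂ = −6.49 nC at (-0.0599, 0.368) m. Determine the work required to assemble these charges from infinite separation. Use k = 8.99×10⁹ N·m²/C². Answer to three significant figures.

The assembly work is the sum of pairwise potential energies, U = Σ_{i<j} kqᵢqⱼ/rᵢⱼ.
Pair separations: r₁₂ = 0.487 m.
U = (-7.80×10⁻⁷) = -7.80×10⁻⁷ J.

-7.80×10⁻⁷ J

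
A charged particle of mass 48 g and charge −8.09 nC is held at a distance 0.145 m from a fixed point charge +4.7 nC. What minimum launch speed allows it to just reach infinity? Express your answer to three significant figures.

To just escape, total mechanical energy must reach zero at infinity: ½mv²_min + U = 0, so ½mv²_min = −U = |kQq|/r.
|U| = |kQq|/r = (8.99×10⁹ N·m²/C²)(4.70×10⁻⁹)(8.09×10⁻⁹)/(0.145) = 2.36×10⁻⁶ J.
v_min = √(2|U|/m) = √(2·2.36×10⁻⁶/0.0480) = 9.91×10⁻³ m/s.

9.91×10⁻³ m/s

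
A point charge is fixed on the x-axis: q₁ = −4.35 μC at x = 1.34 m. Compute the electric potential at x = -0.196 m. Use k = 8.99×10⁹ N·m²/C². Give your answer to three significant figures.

Electric potential is a scalar, so the contributions from each charge add algebraically: V = Σ kqᵢ/rᵢ.
V = k[(-4.35×10⁻⁶)/(1.54)] = -2.55×10⁴ V.

-2.55×10⁴ V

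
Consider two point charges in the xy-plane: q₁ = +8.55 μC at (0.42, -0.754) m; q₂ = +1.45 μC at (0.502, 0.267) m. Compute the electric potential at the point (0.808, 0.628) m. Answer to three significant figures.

8.11×10⁴ V

The total potential is the scalar sum of each charge's contribution, V = Σ kqᵢ/rᵢ.
Distances from the field point to each charge: r₁ = 1.44 m, r₂ = 0.473 m.
V = k[(8.55×10⁻⁶)/(1.44) + (1.45×10⁻⁶)/(0.473)] = 8.11×10⁴ V.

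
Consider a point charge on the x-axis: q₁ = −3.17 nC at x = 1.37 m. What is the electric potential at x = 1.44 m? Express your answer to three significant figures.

The total potential is the scalar sum of each charge's contribution, V = Σ kqᵢ/rᵢ.
V = k[(-3.17×10⁻⁹)/(0.0700)] = -407 V.

-407 V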